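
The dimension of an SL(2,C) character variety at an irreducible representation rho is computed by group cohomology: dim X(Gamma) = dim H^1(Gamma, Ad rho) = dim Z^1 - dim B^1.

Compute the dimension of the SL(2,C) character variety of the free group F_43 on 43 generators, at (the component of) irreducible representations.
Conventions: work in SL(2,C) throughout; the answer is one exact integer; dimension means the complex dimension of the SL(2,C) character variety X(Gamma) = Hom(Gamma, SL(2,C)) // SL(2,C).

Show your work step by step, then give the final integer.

126

Here Gamma is free of rank 43 — no relator constrains a cocycle.
A cocycle picks one sl_2 vector per generator freely, giving dim Z^1 = 3*43 = 129.
Irreducibility makes the coboundary map sl_2 -> Z^1 injective (trivial centralizer), so dim B^1 = 3.
dim H^1 = 129 - 3 = 126, which is dim X.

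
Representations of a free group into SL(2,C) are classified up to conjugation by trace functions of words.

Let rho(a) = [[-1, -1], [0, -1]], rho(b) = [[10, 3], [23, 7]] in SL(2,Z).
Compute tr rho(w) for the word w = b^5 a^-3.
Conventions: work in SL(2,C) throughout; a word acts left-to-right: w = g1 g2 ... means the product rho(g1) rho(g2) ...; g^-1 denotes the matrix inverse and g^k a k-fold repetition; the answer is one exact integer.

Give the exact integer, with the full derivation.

rho(b) = [[10, 3], [23, 7]]
... * rho(b) = [[10, 3], [23, 7]]  ->  [[169, 51], [391, 118]]
... * rho(b) = [[10, 3], [23, 7]]  ->  [[2863, 864], [6624, 1999]]
... * rho(b) = [[10, 3], [23, 7]]  ->  [[48502, 14637], [112217, 33865]]
... * rho(b) = [[10, 3], [23, 7]]  ->  [[821671, 247965], [1901065, 573706]]
... * rho(a^-1) = [[-1, 1], [0, -1]]  ->  [[-821671, 573706], [-1901065, 1327359]]
... * rho(a^-1) = [[-1, 1], [0, -1]]  ->  [[821671, -1395377], [1901065, -3228424]]
... * rho(a^-1) = [[-1, 1], [0, -1]]  ->  [[-821671, 2217048], [-1901065, 5129489]]
tr = -821671 + 5129489 = 4307818

4307818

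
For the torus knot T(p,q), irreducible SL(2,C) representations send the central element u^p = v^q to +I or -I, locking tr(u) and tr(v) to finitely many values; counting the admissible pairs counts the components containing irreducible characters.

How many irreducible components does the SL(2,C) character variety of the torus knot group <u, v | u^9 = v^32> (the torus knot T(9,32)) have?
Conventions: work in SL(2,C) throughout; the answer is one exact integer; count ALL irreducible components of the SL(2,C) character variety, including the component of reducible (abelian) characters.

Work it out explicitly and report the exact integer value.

For T(9,32): irreducibility forces the central element u^9 = v^32 to one of +I, -I.
On an irreducible component, tr(u) is locked at 2*cos(pi*alpha/9) for some alpha in 1..8, and tr(v) at 2*cos(pi*beta/32) for some beta in 1..31.
u^9 = (-1)^alpha I and v^32 = (-1)^beta I must agree, so alpha and beta have equal parity.
Enumerate parity-matched pairs: 4*16 odd-odd plus 4*15 even-even gives 124.
That is 124 components of irreducible characters, and with the reducible (abelian) component the total is 125.

125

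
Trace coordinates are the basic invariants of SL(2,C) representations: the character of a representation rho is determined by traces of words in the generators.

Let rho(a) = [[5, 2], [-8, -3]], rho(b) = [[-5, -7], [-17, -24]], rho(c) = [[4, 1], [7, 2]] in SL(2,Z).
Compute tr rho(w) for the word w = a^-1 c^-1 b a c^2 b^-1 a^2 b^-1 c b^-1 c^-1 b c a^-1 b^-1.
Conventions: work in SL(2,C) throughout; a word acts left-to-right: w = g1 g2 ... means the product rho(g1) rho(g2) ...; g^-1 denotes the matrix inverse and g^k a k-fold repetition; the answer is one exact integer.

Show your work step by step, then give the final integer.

rho(a^-1) = [[-3, -2], [8, 5]]
... * rho(c^-1) = [[2, -1], [-7, 4]]  ->  [[8, -5], [-19, 12]]
... * rho(b) = [[-5, -7], [-17, -24]]  ->  [[45, 64], [-109, -155]]
... * rho(a) = [[5, 2], [-8, -3]]  ->  [[-287, -102], [695, 247]]
... * rho(c) = [[4, 1], [7, 2]]  ->  [[-1862, -491], [4509, 1189]]
... * rho(c) = [[4, 1], [7, 2]]  ->  [[-10885, -2844], [26359, 6887]]
... * rho(b^-1) = [[-24, 7], [17, -5]]  ->  [[212892, -61975], [-515537, 150078]]
... * rho(a) = [[5, 2], [-8, -3]]  ->  [[1560260, 611709], [-3778309, -1481308]]
... * rho(a) = [[5, 2], [-8, -3]]  ->  [[2907628, 1285393], [-7041081, -3112694]]
... * rho(b^-1) = [[-24, 7], [17, -5]]  ->  [[-47931391, 13926431], [116070146, -33724097]]
... * rho(c) = [[4, 1], [7, 2]]  ->  [[-94240547, -20078529], [228211905, 48621952]]
... * rho(b^-1) = [[-24, 7], [17, -5]]  ->  [[1920438135, -559291184], [-4650512536, 1354373575]]
... * rho(c^-1) = [[2, -1], [-7, 4]]  ->  [[7755914558, -4157602871], [-18781640097, 10068006836]]
... * rho(b) = [[-5, -7], [-17, -24]]  ->  [[31899676017, 45491066998], [-77247915727, -110160683385]]
... * rho(c) = [[4, 1], [7, 2]]  ->  [[446036173054, 122881810013], [-1080116446603, -297569282497]]
... * rho(a^-1) = [[-3, -2], [8, 5]]  ->  [[-355054039058, -277663296043], [859795079833, 672386480721]]
... * rho(b^-1) = [[-24, 7], [17, -5]]  ->  [[3801020904661, -1097061793191], [-9204511743735, 2656633155226]]
tr = 3801020904661 + 2656633155226 = 6457654059887

6457654059887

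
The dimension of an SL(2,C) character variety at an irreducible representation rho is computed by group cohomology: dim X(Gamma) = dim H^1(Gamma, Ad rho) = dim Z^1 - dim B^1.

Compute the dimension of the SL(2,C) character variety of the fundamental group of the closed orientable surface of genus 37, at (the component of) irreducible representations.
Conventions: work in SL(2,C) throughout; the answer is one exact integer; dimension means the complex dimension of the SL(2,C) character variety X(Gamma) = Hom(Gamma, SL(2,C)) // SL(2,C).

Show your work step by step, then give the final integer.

The genus-37 surface group: 2g = 74 generators, one relator prod [a_i, b_i].
Before the relator condition, cocycle space has dim 3*74 = 222.
H^2 = coker(d_2) is dual to H^0 = 0 at irreducible rho (Poincare duality), so d_2 is onto: dim Z^1 = 219.
dim B^1 = 3 (coboundaries, injective at irreducible rho).
dim H^1 = 219 - 3 = 216 = dim X.

216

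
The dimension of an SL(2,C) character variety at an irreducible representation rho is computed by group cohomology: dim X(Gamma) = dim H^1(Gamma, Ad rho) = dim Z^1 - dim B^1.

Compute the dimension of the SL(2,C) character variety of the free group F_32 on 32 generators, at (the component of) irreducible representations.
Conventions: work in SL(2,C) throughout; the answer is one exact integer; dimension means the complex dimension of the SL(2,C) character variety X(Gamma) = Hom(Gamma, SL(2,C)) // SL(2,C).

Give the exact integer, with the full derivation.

Here Gamma is free of rank 32 — no relator constrains a cocycle.
So Z^1 = (sl_2)^32 in full: dim Z^1 = 96.
dim B^1 = 3: the coboundary map is injective because an irreducible image has centralizer 0 in sl_2.
dim H^1 = 96 - 3 = 93, which is dim X.

93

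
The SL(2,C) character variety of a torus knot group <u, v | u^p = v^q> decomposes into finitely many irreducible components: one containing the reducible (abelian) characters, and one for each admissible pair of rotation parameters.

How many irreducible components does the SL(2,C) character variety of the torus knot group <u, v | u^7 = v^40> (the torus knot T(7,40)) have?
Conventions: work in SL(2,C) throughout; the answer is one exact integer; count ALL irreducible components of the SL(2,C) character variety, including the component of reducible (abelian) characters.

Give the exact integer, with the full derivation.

118

For T(7,40): irreducibility forces the central element u^7 = v^40 to one of +I, -I.
On an irreducible component, tr(u) is locked at 2*cos(pi*alpha/7) for some alpha in 1..6, and tr(v) at 2*cos(pi*beta/40) for some beta in 1..39.
u^7 = (-1)^alpha I and v^40 = (-1)^beta I must agree, so alpha and beta have equal parity.
count pairs: odd alpha (3 choices) x odd beta (20), plus even alpha (3) x even beta (19): 3*20 + 3*19 = 117.
That is 117 components of irreducible characters, and with the reducible (abelian) component the total is 118.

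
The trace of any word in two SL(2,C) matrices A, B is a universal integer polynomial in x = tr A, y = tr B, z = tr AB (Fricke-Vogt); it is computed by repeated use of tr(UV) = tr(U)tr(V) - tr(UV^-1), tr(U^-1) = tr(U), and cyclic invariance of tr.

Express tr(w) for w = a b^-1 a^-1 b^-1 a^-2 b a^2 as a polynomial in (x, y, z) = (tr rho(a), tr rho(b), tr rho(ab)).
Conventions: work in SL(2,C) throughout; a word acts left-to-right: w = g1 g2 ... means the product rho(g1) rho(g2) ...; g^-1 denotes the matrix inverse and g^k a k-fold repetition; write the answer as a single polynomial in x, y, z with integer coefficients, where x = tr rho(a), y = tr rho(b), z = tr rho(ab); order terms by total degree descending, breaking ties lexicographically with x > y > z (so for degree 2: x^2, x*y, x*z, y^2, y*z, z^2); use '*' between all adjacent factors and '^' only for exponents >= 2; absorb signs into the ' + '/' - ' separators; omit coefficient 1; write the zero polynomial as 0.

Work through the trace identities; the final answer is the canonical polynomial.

-x^4*y*z^2 + x^5*z + x^3*y^2*z + x^3*z^3 + x^2*y*z^2 - 5*x^3*z - x*y^2*z - x*z^3 + 4*x*z + y

so tr(a^2) = tr(a)*tr(a) - tr(1)   [square of a] = x^2 - 2
so tr(a^3) = tr(a)*tr(a^2) - tr(a)   [square of a] = x^3 - 3*x
so tr(b a^2) = tr(a)*tr(b a) - tr(b)   [square of a] = x*z - y
tr(a^2 b a) = tr(a)*tr(b a^2) - tr(b a)   [square of a] = x^2*z - x*y - z
tr(a b a^3) = tr(a)*tr(a^2 b a) - tr(a^2 b)   [square of a] = x^3*z - x^2*y - 2*x*z + y
so tr(b a b a) = tr(a b)*tr(a b) - tr(1)   [split at a repeated a] = z^2 - 2
tr(b a b) = tr(b)*tr(a b) - tr(a)   [square of b] = y*z - x
tr(b a b a^2) = tr(a)*tr(b a b a) - tr(b a b)   [square of a] = x*z^2 - y*z - x
reduce: tr(a b a^3 b) = tr(a)*tr(b a b a^2) - tr(b a b a)   [square of a] = x^2*z^2 - x*y*z - x^2 - z^2 + 2
reduce: tr(b a^3 b^-1 a) = tr(a b a^3)*tr(b) - tr(a b a^3 b)   [inverse elimination on b] = x^3*y*z - x^2*y^2 - x^2*z^2 - x*y*z + x^2 + y^2 + z^2 - 2
so tr(b a^3 b^-1 a^-1) = tr(b a^3 b^-1)*tr(a) - tr(b a^3 b^-1 a)   [inverse elimination on a] = -x^3*y*z + x^4 + x^2*y^2 + x^2*z^2 + x*y*z - 4*x^2 - y^2 - z^2 + 2
tr(a^-2 b a^3 b^-1) = tr(b a^3 b^-1 a^-1)*tr(a) - tr(b a^3 b^-1)   [inverse elimination on a] = -x^4*y*z + x^5 + x^3*y^2 + x^3*z^2 + x^2*y*z - 5*x^3 - x*y^2 - x*z^2 + 5*x
reduce: tr(b^-1 a^-2 b a^3 b^-1) = tr(a^-2 b a^3 b^-1)*tr(b) - tr(a^-2 b a^3)   [inverse elimination on b] = -x^4*y^2*z + x^5*y + x^3*y^3 + x^3*y*z^2 + x^2*y^2*z - 5*x^3*y - x*y^3 - x*y*z^2 + 5*x*y - z
tr(a^4) = tr(a)*tr(a^3) - tr(a^2)   [square of a] = x^4 - 4*x^2 + 2
tr(a b a^4) = tr(a)*tr(a b a^3) - tr(a b a^2)   [square of a] = x^4*z - x^3*y - 3*x^2*z + 2*x*y + z
so tr(a b a^4 b) = tr(a)*tr(b a b a^3) - tr(b a b a^2)   [square of a] = x^3*z^2 - x^2*y*z - x^3 - 2*x*z^2 + y*z + 3*x
tr(b a^4 b^-1 a) = tr(a b a^4)*tr(b) - tr(a b a^4 b)   [inverse elimination on b] = x^4*y*z - x^3*y^2 - x^3*z^2 - 2*x^2*y*z + x^3 + 2*x*y^2 + 2*x*z^2 - 3*x
tr(b a^4 b^-1 a^-1) = tr(b a^4 b^-1)*tr(a) - tr(b a^4 b^-1 a)   [inverse elimination on a] = -x^4*y*z + x^5 + x^3*y^2 + x^3*z^2 + 2*x^2*y*z - 5*x^3 - 2*x*y^2 - 2*x*z^2 + 5*x
tr(a b^-1 a^-2 b a^3) = tr(b a^4 b^-1 a^-1)*tr(a) - tr(b a^4 b^-1)   [inverse elimination on a] = -x^5*y*z + x^6 + x^4*y^2 + x^4*z^2 + 2*x^3*y*z - 6*x^4 - 2*x^2*y^2 - 2*x^2*z^2 + 9*x^2 - 2
tr(b^2) = tr(b)*tr(b) - tr(1)   [square of b] = y^2 - 2
tr(b a^2 b) = tr(a)*tr(b^2 a) - tr(b^2)   [square of a] = x*y*z - x^2 - y^2 + 2
reduce: tr(b a^2 b a^2) = tr(a)*tr(b a^2 b a) - tr(b a^2 b)   [square of a] = x^2*z^2 - 2*x*y*z + y^2 - 2
tr(a b a^3 b a) = tr(a)*tr(b a^2 b a^2) - tr(b a^2 b a)   [square of a] = x^3*z^2 - 2*x^2*y*z + x*y^2 - x*z^2 + y*z - x
so tr(b a b a b a) = tr(a b a b)*tr(a b) - tr(b a)   [split at a repeated a] = z^3 - 3*z
tr(b a b a b) = tr(b)*tr(a b a b) - tr(a b a)   [square of b] = y*z^2 - x*z - y
so tr(a b a b a b a) = tr(a)*tr(b a b a b a) - tr(b a b a b)   [square of a] = x*z^3 - y*z^2 - 2*x*z + y
tr(a b a^3 b a b) = tr(a)*tr(a b a b a b a) - tr(a b a b a b)   [square of a] = x^2*z^3 - x*y*z^2 - 2*x^2*z - z^3 + x*y + 3*z
so tr(b a^3 b a b^-1 a) = tr(a b a^3 b a)*tr(b) - tr(a b a^3 b a b)   [inverse elimination on b] = x^3*y*z^2 - 2*x^2*y^2*z - x^2*z^3 + x*y^3 + 2*x^2*z + y^2*z + z^3 - 2*x*y - 3*z
reduce: tr(a^-1 b a^3 b a b^-1) = tr(b a^3 b a b^-1)*tr(a) - tr(b a^3 b a b^-1 a)   [inverse elimination on a] = -x^3*y*z^2 + x^4*z + 2*x^2*y^2*z + x^2*z^3 - x^3*y - x*y^3 - 4*x^2*z - y^2*z - z^3 + 3*x*y + 3*z
reduce: tr(a b^-1 a^-2 b a^3 b) = tr(a^-1 b a^3 b a b^-1)*tr(a) - tr(a^-1 b a^3 b a b^-1 a)   [inverse elimination on a] = -x^4*y*z^2 + x^5*z + 2*x^3*y^2*z + x^3*z^3 - x^4*y - x^2*y^3 - 5*x^3*z - x*y^2*z - x*z^3 + 4*x^2*y + 5*x*z - y
reduce: tr(b^-1 a^-2 b a^3 b^-1 a) = tr(a b^-1 a^-2 b a^3)*tr(b) - tr(a b^-1 a^-2 b a^3 b)   [inverse elimination on b] = -x^5*y^2*z + x^6*y + x^4*y^3 + 2*x^4*y*z^2 - x^5*z - x^3*z^3 - 5*x^4*y - x^2*y^3 - 2*x^2*y*z^2 + 5*x^3*z + x*y^2*z + x*z^3 + 5*x^2*y - 5*x*z - y
tr(a b^-1 a^-1 b^-1 a^-2 b a^2) = tr(b^-1 a^-2 b a^3 b^-1)*tr(a) - tr(b^-1 a^-2 b a^3 b^-1 a)   [inverse elimination on a] = -x^4*y*z^2 + x^5*z + x^3*y^2*z + x^3*z^3 + x^2*y*z^2 - 5*x^3*z - x*y^2*z - x*z^3 + 4*x*z + y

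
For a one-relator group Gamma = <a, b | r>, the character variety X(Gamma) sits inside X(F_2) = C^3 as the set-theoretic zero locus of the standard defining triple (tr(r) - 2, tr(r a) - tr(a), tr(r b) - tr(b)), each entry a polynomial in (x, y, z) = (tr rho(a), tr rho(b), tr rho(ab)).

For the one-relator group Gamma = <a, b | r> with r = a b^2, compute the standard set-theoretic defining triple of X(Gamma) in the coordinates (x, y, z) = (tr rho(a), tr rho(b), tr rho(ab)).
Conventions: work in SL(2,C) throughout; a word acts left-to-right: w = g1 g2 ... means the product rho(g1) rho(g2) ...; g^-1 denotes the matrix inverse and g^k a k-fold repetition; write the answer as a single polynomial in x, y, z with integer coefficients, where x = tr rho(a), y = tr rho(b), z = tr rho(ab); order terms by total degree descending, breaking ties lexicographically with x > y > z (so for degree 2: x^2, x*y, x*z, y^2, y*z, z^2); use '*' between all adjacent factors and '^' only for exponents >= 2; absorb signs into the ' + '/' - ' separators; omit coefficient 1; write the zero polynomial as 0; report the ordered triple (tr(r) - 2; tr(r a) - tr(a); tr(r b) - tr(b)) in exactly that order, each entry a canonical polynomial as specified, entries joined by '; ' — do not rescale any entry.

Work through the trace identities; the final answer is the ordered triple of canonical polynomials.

trace(a b^2) = trace(b) trace(a b) - trace(a)  (reduce the b square) = y*z - x
trace(b^2) = trace(b) trace(b) - trace(1)   [square of b] = y^2 - 2
trace(a b^2 a) = trace(a) trace(b^2 a) - trace(b^2)   [square of a] = x*y*z - x^2 - y^2 + 2
trace(a b^3) = trace(b) trace(b a b) - trace(b a)  (reduce the b square) = y^2*z - x*y - z
assemble the triple (trace(r) - 2; trace(r a) - x; trace(r b) - y)

y*z - x - 2; x*y*z - x^2 - y^2 - x + 2; y^2*z - x*y - y - z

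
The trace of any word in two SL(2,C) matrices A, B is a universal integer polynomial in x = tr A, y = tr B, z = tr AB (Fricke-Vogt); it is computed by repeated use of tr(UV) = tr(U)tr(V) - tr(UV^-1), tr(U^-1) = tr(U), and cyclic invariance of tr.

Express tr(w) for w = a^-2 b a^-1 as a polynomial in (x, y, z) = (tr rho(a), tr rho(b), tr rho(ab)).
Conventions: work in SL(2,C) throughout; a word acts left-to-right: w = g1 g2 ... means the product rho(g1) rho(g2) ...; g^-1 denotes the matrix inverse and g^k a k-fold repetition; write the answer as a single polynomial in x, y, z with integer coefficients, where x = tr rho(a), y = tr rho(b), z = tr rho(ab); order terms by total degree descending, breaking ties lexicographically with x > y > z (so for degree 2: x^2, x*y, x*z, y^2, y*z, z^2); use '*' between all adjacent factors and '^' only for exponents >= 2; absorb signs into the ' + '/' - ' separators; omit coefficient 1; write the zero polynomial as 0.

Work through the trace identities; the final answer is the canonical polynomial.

x^3*y - x^2*z - 2*x*y + z

trace(b a^-1) = trace(b)*trace(a) - trace(b a) = x*y - z
trace(a^-1 b a^-1) = trace(b a^-1)*trace(a) - trace(b) = x^2*y - x*z - y
trace(a^-2 b a^-1) = trace(a^-1 b a^-1)*trace(a) - trace(a^-1 b) = x^3*y - x^2*z - 2*x*y + z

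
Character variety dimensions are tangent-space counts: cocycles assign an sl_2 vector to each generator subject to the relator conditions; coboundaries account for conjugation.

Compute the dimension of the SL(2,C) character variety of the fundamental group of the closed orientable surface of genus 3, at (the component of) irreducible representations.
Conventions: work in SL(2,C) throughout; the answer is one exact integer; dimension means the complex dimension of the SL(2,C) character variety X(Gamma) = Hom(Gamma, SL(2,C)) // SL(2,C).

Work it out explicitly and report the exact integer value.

Gamma = pi_1(Sigma_3) = < a_1, b_1, ..., a_3, b_3 | prod [a_i, b_i] > has 2g = 6 generators and 1 relator.
Unconstrained cocycle data is one sl_2 vector per generator (18 dimensions), cut by the relator condition d_2(z) = 0.
H^2 = coker(d_2) is dual to H^0 = 0 at irreducible rho (Poincare duality), so d_2 is onto: dim Z^1 = 15.
dim B^1 = 3 (coboundaries, injective at irreducible rho).
Hence dim X = 15 - 3 = 12.

12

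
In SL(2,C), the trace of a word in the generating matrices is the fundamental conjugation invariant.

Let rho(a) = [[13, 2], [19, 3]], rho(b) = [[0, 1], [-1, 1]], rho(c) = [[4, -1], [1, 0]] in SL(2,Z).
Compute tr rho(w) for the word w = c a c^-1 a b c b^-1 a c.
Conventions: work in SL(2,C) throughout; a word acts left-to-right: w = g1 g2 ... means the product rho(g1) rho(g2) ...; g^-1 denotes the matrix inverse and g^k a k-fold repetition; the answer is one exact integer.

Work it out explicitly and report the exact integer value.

-3920

rho(c) = [[4, -1], [1, 0]]
... * rho(a) = [[13, 2], [19, 3]]  ->  [[33, 5], [13, 2]]
... * rho(c^-1) = [[0, 1], [-1, 4]]  ->  [[-5, 53], [-2, 21]]
... * rho(a) = [[13, 2], [19, 3]]  ->  [[942, 149], [373, 59]]
... * rho(b) = [[0, 1], [-1, 1]]  ->  [[-149, 1091], [-59, 432]]
... * rho(c) = [[4, -1], [1, 0]]  ->  [[495, 149], [196, 59]]
... * rho(b^-1) = [[1, -1], [1, 0]]  ->  [[644, -495], [255, -196]]
... * rho(a) = [[13, 2], [19, 3]]  ->  [[-1033, -197], [-409, -78]]
... * rho(c) = [[4, -1], [1, 0]]  ->  [[-4329, 1033], [-1714, 409]]
tr = -4329 + 409 = -3920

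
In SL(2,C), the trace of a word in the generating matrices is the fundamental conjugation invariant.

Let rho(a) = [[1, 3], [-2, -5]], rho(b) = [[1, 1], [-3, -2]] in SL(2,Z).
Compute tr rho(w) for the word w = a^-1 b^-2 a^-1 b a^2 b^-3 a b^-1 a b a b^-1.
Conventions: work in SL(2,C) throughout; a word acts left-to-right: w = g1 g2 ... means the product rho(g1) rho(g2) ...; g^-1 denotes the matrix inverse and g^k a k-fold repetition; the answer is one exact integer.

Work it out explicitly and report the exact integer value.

-56

rho(a^-1) = [[-5, -3], [2, 1]]
... * rho(b^-1) = [[-2, -1], [3, 1]]  ->  [[1, 2], [-1, -1]]
... * rho(b^-1) = [[-2, -1], [3, 1]]  ->  [[4, 1], [-1, 0]]
... * rho(a^-1) = [[-5, -3], [2, 1]]  ->  [[-18, -11], [5, 3]]
... * rho(b) = [[1, 1], [-3, -2]]  ->  [[15, 4], [-4, -1]]
... * rho(a) = [[1, 3], [-2, -5]]  ->  [[7, 25], [-2, -7]]
... * rho(a) = [[1, 3], [-2, -5]]  ->  [[-43, -104], [12, 29]]
... * rho(b^-1) = [[-2, -1], [3, 1]]  ->  [[-226, -61], [63, 17]]
... * rho(b^-1) = [[-2, -1], [3, 1]]  ->  [[269, 165], [-75, -46]]
... * rho(b^-1) = [[-2, -1], [3, 1]]  ->  [[-43, -104], [12, 29]]
... * rho(a) = [[1, 3], [-2, -5]]  ->  [[165, 391], [-46, -109]]
... * rho(b^-1) = [[-2, -1], [3, 1]]  ->  [[843, 226], [-235, -63]]
... * rho(a) = [[1, 3], [-2, -5]]  ->  [[391, 1399], [-109, -390]]
... * rho(b) = [[1, 1], [-3, -2]]  ->  [[-3806, -2407], [1061, 671]]
... * rho(a) = [[1, 3], [-2, -5]]  ->  [[1008, 617], [-281, -172]]
... * rho(b^-1) = [[-2, -1], [3, 1]]  ->  [[-165, -391], [46, 109]]
tr = -165 + 109 = -56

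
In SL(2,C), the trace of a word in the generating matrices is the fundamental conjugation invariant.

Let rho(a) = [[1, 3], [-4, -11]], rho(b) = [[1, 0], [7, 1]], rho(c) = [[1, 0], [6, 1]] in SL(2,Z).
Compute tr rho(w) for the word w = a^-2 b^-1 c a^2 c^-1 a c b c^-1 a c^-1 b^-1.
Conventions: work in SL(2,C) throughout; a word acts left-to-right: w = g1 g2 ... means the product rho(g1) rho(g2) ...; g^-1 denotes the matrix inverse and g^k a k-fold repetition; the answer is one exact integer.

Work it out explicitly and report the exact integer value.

rho(a^-1) = [[-11, -3], [4, 1]]
... * rho(a^-1) = [[-11, -3], [4, 1]]  ->  [[109, 30], [-40, -11]]
... * rho(b^-1) = [[1, 0], [-7, 1]]  ->  [[-101, 30], [37, -11]]
... * rho(c) = [[1, 0], [6, 1]]  ->  [[79, 30], [-29, -11]]
... * rho(a) = [[1, 3], [-4, -11]]  ->  [[-41, -93], [15, 34]]
... * rho(a) = [[1, 3], [-4, -11]]  ->  [[331, 900], [-121, -329]]
... * rho(c^-1) = [[1, 0], [-6, 1]]  ->  [[-5069, 900], [1853, -329]]
... * rho(a) = [[1, 3], [-4, -11]]  ->  [[-8669, -25107], [3169, 9178]]
... * rho(c) = [[1, 0], [6, 1]]  ->  [[-159311, -25107], [58237, 9178]]
... * rho(b) = [[1, 0], [7, 1]]  ->  [[-335060, -25107], [122483, 9178]]
... * rho(c^-1) = [[1, 0], [-6, 1]]  ->  [[-184418, -25107], [67415, 9178]]
... * rho(a) = [[1, 3], [-4, -11]]  ->  [[-83990, -277077], [30703, 101287]]
... * rho(c^-1) = [[1, 0], [-6, 1]]  ->  [[1578472, -277077], [-577019, 101287]]
... * rho(b^-1) = [[1, 0], [-7, 1]]  ->  [[3518011, -277077], [-1286028, 101287]]
tr = 3518011 + 101287 = 3619298

3619298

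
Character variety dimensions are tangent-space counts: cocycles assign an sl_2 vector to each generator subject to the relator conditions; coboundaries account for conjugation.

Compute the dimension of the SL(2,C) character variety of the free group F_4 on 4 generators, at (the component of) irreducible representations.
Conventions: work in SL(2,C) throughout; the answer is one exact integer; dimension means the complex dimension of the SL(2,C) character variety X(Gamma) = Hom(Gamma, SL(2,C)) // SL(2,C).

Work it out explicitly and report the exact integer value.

The free group F_4: 4 generators, no relators.
So Z^1 = (sl_2)^4 in full: dim Z^1 = 12.
dim B^1 = 3: the coboundary map is injective because an irreducible image has centralizer 0 in sl_2.
dim H^1 = 12 - 3 = 9, which is dim X.

9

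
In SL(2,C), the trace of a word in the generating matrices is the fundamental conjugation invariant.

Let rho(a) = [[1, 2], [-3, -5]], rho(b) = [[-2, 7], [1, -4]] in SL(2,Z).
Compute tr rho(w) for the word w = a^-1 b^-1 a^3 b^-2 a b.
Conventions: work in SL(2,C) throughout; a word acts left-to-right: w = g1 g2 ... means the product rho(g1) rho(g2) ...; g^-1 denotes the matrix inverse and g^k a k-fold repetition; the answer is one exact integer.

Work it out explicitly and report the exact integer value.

-151704

rho(a^-1) = [[-5, -2], [3, 1]]
... * rho(b^-1) = [[-4, -7], [-1, -2]]  ->  [[22, 39], [-13, -23]]
... * rho(a) = [[1, 2], [-3, -5]]  ->  [[-95, -151], [56, 89]]
... * rho(a) = [[1, 2], [-3, -5]]  ->  [[358, 565], [-211, -333]]
... * rho(a) = [[1, 2], [-3, -5]]  ->  [[-1337, -2109], [788, 1243]]
... * rho(b^-1) = [[-4, -7], [-1, -2]]  ->  [[7457, 13577], [-4395, -8002]]
... * rho(b^-1) = [[-4, -7], [-1, -2]]  ->  [[-43405, -79353], [25582, 46769]]
... * rho(a) = [[1, 2], [-3, -5]]  ->  [[194654, 309955], [-114725, -182681]]
... * rho(b) = [[-2, 7], [1, -4]]  ->  [[-79353, 122758], [46769, -72351]]
tr = -79353 + -72351 = -151704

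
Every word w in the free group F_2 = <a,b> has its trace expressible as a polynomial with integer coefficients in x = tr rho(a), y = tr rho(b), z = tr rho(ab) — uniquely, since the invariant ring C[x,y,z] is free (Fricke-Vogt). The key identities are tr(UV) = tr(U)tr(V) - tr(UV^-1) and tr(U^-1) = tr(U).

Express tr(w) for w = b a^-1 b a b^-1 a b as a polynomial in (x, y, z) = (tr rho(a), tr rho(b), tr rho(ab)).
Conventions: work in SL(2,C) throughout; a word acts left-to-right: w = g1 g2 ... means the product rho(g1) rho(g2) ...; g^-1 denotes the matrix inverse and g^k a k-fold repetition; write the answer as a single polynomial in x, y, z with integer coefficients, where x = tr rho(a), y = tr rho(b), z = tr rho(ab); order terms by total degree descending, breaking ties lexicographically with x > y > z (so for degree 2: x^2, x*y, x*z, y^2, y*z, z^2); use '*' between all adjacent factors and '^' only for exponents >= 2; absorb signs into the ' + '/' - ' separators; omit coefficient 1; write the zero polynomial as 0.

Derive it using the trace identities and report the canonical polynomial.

x^2*y^3*z - x^3*y^2 - x*y^4 - 2*x*y^2*z^2 + x^2*y*z + y^3*z + y*z^3 + 4*x*y^2 - 3*y*z - x

next, tr(b^2 a) = tr(b) * tr(a b) - tr(a) = y*z - x
next, tr(b^2) = tr(b) * tr(b) - tr(1) = y^2 - 2
tr(a^2 b^2) = tr(a) * tr(b^2 a) - tr(b^2) = x*y*z - x^2 - y^2 + 2
and tr(a^2 b) = tr(a) * tr(b a) - tr(b) = x*z - y
tr(b a^2 b^2) = tr(b) * tr(a^2 b^2) - tr(a^2 b) = x*y^2*z - x^2*y - y^3 - x*z + 3*y
tr(b a b a) = tr(b a) * tr(b a) - tr(1)   [split at repeated b] = z^2 - 2
tr(a b a^2 b) = tr(a) * tr(b a b a) - tr(b a b) = x*z^2 - y*z - x
tr(a b a^2) = tr(a) * tr(b a^2) - tr(b a) = x^2*z - x*y - z
and tr(b a^2 b^2 a) = tr(b) * tr(a b a^2 b) - tr(a b a^2) = x*y*z^2 - x^2*z - y^2*z + z
and tr(a b^2 a^-1 b a) = tr(b a^2 b^2) * tr(a) - tr(b a^2 b^2 a) = x^2*y^2*z - x^3*y - x*y^3 - x*y*z^2 + y^2*z + 3*x*y - z
next, tr(b a b a b) = tr(b) * tr(a b a b) - tr(a b a) = y*z^2 - x*z - y
tr(b a b a b^2) = tr(b) * tr(b a b a b) - tr(b a b a) = y^2*z^2 - x*y*z - y^2 - z^2 + 2
and tr(a b a b a b) = tr(a b a b) * tr(a b) - tr(b a)   [split at repeated a] = z^3 - 3*z
and tr(b a b a b^2 a) = tr(b) * tr(a b a b a b) - tr(a b a b a) = y*z^3 - x*z^2 - 2*y*z + x
next, tr(a b^2 a^-1 b a b) = tr(b a b a b^2) * tr(a) - tr(b a b a b^2 a) = x*y^2*z^2 - x^2*y*z - y*z^3 - x*y^2 + 2*y*z + x
next, tr(b a^-1 b a b^-1 a b) = tr(a b^2 a^-1 b a) * tr(b) - tr(a b^2 a^-1 b a b) = x^2*y^3*z - x^3*y^2 - x*y^4 - 2*x*y^2*z^2 + x^2*y*z + y^3*z + y*z^3 + 4*x*y^2 - 3*y*z - x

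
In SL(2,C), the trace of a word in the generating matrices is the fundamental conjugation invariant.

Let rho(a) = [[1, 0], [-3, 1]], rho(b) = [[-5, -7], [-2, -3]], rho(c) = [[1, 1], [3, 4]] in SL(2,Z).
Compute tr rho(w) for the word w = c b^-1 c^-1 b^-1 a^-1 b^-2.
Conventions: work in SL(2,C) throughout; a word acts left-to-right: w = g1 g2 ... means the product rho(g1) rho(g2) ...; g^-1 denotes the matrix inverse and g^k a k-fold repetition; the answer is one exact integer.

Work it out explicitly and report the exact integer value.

2534

rho(c) = [[1, 1], [3, 4]]
... * rho(b^-1) = [[-3, 7], [2, -5]]  ->  [[-1, 2], [-1, 1]]
... * rho(c^-1) = [[4, -1], [-3, 1]]  ->  [[-10, 3], [-7, 2]]
... * rho(b^-1) = [[-3, 7], [2, -5]]  ->  [[36, -85], [25, -59]]
... * rho(a^-1) = [[1, 0], [3, 1]]  ->  [[-219, -85], [-152, -59]]
... * rho(b^-1) = [[-3, 7], [2, -5]]  ->  [[487, -1108], [338, -769]]
... * rho(b^-1) = [[-3, 7], [2, -5]]  ->  [[-3677, 8949], [-2552, 6211]]
tr = -3677 + 6211 = 2534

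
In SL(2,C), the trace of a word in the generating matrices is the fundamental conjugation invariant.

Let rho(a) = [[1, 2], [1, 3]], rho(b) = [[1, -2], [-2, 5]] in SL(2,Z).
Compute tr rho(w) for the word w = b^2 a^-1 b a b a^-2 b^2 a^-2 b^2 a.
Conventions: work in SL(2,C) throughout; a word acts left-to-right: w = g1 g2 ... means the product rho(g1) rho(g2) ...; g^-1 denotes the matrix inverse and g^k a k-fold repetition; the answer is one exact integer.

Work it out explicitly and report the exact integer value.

573669684

rho(b) = [[1, -2], [-2, 5]]
... * rho(b) = [[1, -2], [-2, 5]]  ->  [[5, -12], [-12, 29]]
... * rho(a^-1) = [[3, -2], [-1, 1]]  ->  [[27, -22], [-65, 53]]
... * rho(b) = [[1, -2], [-2, 5]]  ->  [[71, -164], [-171, 395]]
... * rho(a) = [[1, 2], [1, 3]]  ->  [[-93, -350], [224, 843]]
... * rho(b) = [[1, -2], [-2, 5]]  ->  [[607, -1564], [-1462, 3767]]
... * rho(a^-1) = [[3, -2], [-1, 1]]  ->  [[3385, -2778], [-8153, 6691]]
... * rho(a^-1) = [[3, -2], [-1, 1]]  ->  [[12933, -9548], [-31150, 22997]]
... * rho(b) = [[1, -2], [-2, 5]]  ->  [[32029, -73606], [-77144, 177285]]
... * rho(b) = [[1, -2], [-2, 5]]  ->  [[179241, -432088], [-431714, 1040713]]
... * rho(a^-1) = [[3, -2], [-1, 1]]  ->  [[969811, -790570], [-2335855, 1904141]]
... * rho(a^-1) = [[3, -2], [-1, 1]]  ->  [[3700003, -2730192], [-8911706, 6575851]]
... * rho(b) = [[1, -2], [-2, 5]]  ->  [[9160387, -21050966], [-22063408, 50702667]]
... * rho(b) = [[1, -2], [-2, 5]]  ->  [[51262319, -123575604], [-123468742, 297640151]]
... * rho(a) = [[1, 2], [1, 3]]  ->  [[-72313285, -268202174], [174171409, 645982969]]
tr = -72313285 + 645982969 = 573669684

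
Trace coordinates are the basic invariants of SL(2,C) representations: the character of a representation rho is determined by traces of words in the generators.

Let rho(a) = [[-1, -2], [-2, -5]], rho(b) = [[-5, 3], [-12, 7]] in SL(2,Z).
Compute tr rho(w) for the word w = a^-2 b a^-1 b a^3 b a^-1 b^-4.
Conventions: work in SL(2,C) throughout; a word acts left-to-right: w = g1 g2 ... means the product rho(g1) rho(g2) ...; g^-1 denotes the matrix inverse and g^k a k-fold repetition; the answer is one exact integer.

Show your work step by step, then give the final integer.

rho(a^-1) = [[-5, 2], [2, -1]]
... * rho(a^-1) = [[-5, 2], [2, -1]]  ->  [[29, -12], [-12, 5]]
... * rho(b) = [[-5, 3], [-12, 7]]  ->  [[-1, 3], [0, -1]]
... * rho(a^-1) = [[-5, 2], [2, -1]]  ->  [[11, -5], [-2, 1]]
... * rho(b) = [[-5, 3], [-12, 7]]  ->  [[5, -2], [-2, 1]]
... * rho(a) = [[-1, -2], [-2, -5]]  ->  [[-1, 0], [0, -1]]
... * rho(a) = [[-1, -2], [-2, -5]]  ->  [[1, 2], [2, 5]]
... * rho(a) = [[-1, -2], [-2, -5]]  ->  [[-5, -12], [-12, -29]]
... * rho(b) = [[-5, 3], [-12, 7]]  ->  [[169, -99], [408, -239]]
... * rho(a^-1) = [[-5, 2], [2, -1]]  ->  [[-1043, 437], [-2518, 1055]]
... * rho(b^-1) = [[7, -3], [12, -5]]  ->  [[-2057, 944], [-4966, 2279]]
... * rho(b^-1) = [[7, -3], [12, -5]]  ->  [[-3071, 1451], [-7414, 3503]]
... * rho(b^-1) = [[7, -3], [12, -5]]  ->  [[-4085, 1958], [-9862, 4727]]
... * rho(b^-1) = [[7, -3], [12, -5]]  ->  [[-5099, 2465], [-12310, 5951]]
tr = -5099 + 5951 = 852

852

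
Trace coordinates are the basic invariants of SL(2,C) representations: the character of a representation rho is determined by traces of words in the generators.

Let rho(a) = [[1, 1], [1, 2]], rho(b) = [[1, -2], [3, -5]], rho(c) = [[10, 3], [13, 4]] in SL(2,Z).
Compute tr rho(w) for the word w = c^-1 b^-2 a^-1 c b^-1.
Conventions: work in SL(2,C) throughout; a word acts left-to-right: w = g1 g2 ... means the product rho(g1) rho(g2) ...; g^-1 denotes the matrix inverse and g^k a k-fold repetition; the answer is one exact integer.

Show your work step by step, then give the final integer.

-2988

rho(c^-1) = [[4, -3], [-13, 10]]
... * rho(b^-1) = [[-5, 2], [-3, 1]]  ->  [[-11, 5], [35, -16]]
... * rho(b^-1) = [[-5, 2], [-3, 1]]  ->  [[40, -17], [-127, 54]]
... * rho(a^-1) = [[2, -1], [-1, 1]]  ->  [[97, -57], [-308, 181]]
... * rho(c) = [[10, 3], [13, 4]]  ->  [[229, 63], [-727, -200]]
... * rho(b^-1) = [[-5, 2], [-3, 1]]  ->  [[-1334, 521], [4235, -1654]]
tr = -1334 + -1654 = -2988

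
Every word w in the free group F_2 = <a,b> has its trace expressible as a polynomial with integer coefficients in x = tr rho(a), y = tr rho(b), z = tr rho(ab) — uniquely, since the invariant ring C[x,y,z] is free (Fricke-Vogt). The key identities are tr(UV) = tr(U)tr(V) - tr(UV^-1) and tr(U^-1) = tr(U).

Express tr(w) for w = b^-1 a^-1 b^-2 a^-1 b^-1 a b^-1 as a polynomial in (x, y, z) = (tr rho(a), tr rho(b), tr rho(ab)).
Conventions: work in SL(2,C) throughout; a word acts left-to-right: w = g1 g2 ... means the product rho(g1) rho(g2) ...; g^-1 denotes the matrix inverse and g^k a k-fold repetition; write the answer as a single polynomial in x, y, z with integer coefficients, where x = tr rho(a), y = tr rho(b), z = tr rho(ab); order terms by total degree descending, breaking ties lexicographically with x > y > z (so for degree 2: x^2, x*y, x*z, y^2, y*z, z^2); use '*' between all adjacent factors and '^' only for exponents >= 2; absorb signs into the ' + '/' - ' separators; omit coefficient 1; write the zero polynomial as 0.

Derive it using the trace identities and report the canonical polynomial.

x*y^3*z^2 - 2*x^2*y^2*z - y^2*z^3 + x^3*y + x*y*z^2 + y^2*z - 2*x*y + z

so tr(b^-1) = tr(b) = y
tr(b^-2) = tr(b^-1) * tr(b) - tr(1) = y^2 - 2
reduce: tr(b^-1 a) = tr(a) * tr(b) - tr(a b) = x*y - z
reduce: tr(a b a) = tr(a) * tr(b a) - tr(b) = x*z - y
tr(a b a b) = tr(b a) * tr(b a) - tr(1) = z^2 - 2
tr(b^-1 a b a) = tr(a b a) * tr(b) - tr(a b a b) = x*y*z - y^2 - z^2 + 2
reduce: tr(b^-2 a b a) = tr(b^-1 a b a) * tr(b) - tr(b^-1 a b a b) = x*y^2*z - y^3 - y*z^2 - x*z + 3*y
tr(a^-1 b^-2 a b) = tr(b^-2 a b) * tr(a) - tr(b^-2 a b a) = -x*y^2*z + x^2*y + y^3 + y*z^2 - 3*y
tr(a b^-1 a^-1 b^-2) = tr(a^-1 b^-2 a) * tr(b) - tr(a^-1 b^-2 a b) = x*y^2*z - x^2*y - y*z^2 + y
so tr(b^-1 a b^-1) = tr(a b^-1) * tr(b) - tr(a) = x*y^2 - y*z - x
tr(a^2) = tr(a) * tr(a) - tr(1) = x^2 - 2
reduce: tr(a b^-1 a) = tr(a^2) * tr(b) - tr(a^2 b) = x^2*y - x*z - y
tr(b^-1 a b^-1 a) = tr(a b^-1 a) * tr(b) - tr(a b^-1 a b) = x^2*y^2 - 2*x*y*z + z^2 - 2
tr(a b^-1 a^-1 b^-1) = tr(b^-1 a b^-1) * tr(a) - tr(b^-1 a b^-1 a) = x*y*z - x^2 - z^2 + 2
reduce: tr(b^-1 a b^-1 a^-1 b^-2) = tr(a b^-1 a^-1 b^-2) * tr(b) - tr(a b^-1 a^-1 b^-1) = x*y^3*z - x^2*y^2 - y^2*z^2 - x*y*z + x^2 + y^2 + z^2 - 2
reduce: tr(a b^-2 a) = tr(a^2 b^-1) * tr(b) - tr(a^2) = x^2*y^2 - x*y*z - x^2 - y^2 + 2
tr(b^-2 a b^-1 a) = tr(a b^-2 a) * tr(b) - tr(a b^-2 a b) = x^2*y^3 - 2*x*y^2*z - x^2*y + y*z^2 + x*z - y
so tr(b^-2 a b^-1 a b^-1) = tr(b^-2 a b^-1 a) * tr(b) - tr(b^-2 a b^-1 a b) = x^2*y^4 - 2*x*y^3*z - 2*x^2*y^2 + y^2*z^2 + 3*x*y*z - y^2 - z^2 + 2
tr(a^3) = tr(a) * tr(a^2) - tr(a) = x^3 - 3*x
tr(a^3 b) = tr(a) * tr(b a^2) - tr(b a) = x^2*z - x*y - z
tr(a^2 b^-1 a) = tr(a^3) * tr(b) - tr(a^3 b) = x^3*y - x^2*z - 2*x*y + z
tr(b a b) = tr(b) * tr(a b) - tr(a) = y*z - x
tr(a b a^2 b) = tr(a) * tr(b a b a) - tr(b a b) = x*z^2 - y*z - x
tr(a^2 b^-1 a b) = tr(a b a^2) * tr(b) - tr(a b a^2 b) = x^2*y*z - x*y^2 - x*z^2 + x
reduce: tr(a b^-1 a b^-1 a) = tr(a^2 b^-1 a) * tr(b) - tr(a^2 b^-1 a b) = x^3*y^2 - 2*x^2*y*z - x*y^2 + x*z^2 + y*z - x
tr(a b a b a b) = tr(b a) * tr(b a b a) - tr(b^-1 a^-1) = z^3 - 3*z
so tr(a b^-1 a b a b) = tr(a b a b a) * tr(b) - tr(a b a b a b) = x*y*z^2 - y^2*z - z^3 - x*y + 3*z
tr(a b^-1 a b^-1 a b) = tr(a b^-1 a b a) * tr(b) - tr(a b^-1 a b a b) = x^2*y^2*z - x*y^3 - 2*x*y*z^2 + y^2*z + z^3 + 2*x*y - 3*z
so tr(a b^-1 a b^-1 a b^-1) = tr(a b^-1 a b^-1 a) * tr(b) - tr(a b^-1 a b^-1 a b) = x^3*y^3 - 3*x^2*y^2*z + 3*x*y*z^2 - z^3 - 3*x*y + 3*z
so tr(b^-2 a b^-1 a b^-1 a) = tr(a b^-1 a b^-1 a b^-1) * tr(b) - tr(a b^-1 a b^-1 a) = x^3*y^4 - 3*x^2*y^3*z - x^3*y^2 + 3*x*y^2*z^2 + 2*x^2*y*z - y*z^3 - 2*x*y^2 - x*z^2 + 2*y*z + x
tr(b^-1 a b^-1 a^-1 b^-2 a) = tr(b^-2 a b^-1 a b^-1) * tr(a) - tr(b^-2 a b^-1 a b^-1 a) = x^2*y^3*z - x^3*y^2 - 2*x*y^2*z^2 + x^2*y*z + y*z^3 + x*y^2 - 2*y*z + x
so tr(b^-1 a^-1 b^-2 a^-1 b^-1 a) = tr(b^-1 a b^-1 a^-1 b^-2) * tr(a) - tr(b^-1 a b^-1 a^-1 b^-2 a) = x*y^2*z^2 - 2*x^2*y*z - y*z^3 + x^3 + x*z^2 + 2*y*z - 3*x
tr(b^-3) = tr(b^-2) * tr(b) - tr(b^-1) = y^3 - 3*y
tr(b^-3 a) = tr(b^-1 a b^-1) * tr(b) - tr(b^-1 a) = x*y^3 - y^2*z - 2*x*y + z
reduce: tr(b^-2 a^-1 b^-1) = tr(b^-3) * tr(a) - tr(b^-3 a) = y^2*z - x*y - z
tr(b^-1 a^-1 b^-2 a^-1 b^-1 a b^-1) = tr(b^-1 a^-1 b^-2 a^-1 b^-1 a) * tr(b) - tr(b^-1 a^-1 b^-2 a^-1 b^-1 a b) = x*y^3*z^2 - 2*x^2*y^2*z - y^2*z^3 + x^3*y + x*y*z^2 + y^2*z - 2*x*y + z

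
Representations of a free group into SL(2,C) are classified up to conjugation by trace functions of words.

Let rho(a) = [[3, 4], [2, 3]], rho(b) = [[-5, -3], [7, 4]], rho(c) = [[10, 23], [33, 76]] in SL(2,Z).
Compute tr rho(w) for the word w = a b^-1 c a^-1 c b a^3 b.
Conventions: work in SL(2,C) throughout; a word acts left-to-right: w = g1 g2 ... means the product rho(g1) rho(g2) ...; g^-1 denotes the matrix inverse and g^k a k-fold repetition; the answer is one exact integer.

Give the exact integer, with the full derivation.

rho(a) = [[3, 4], [2, 3]]
... * rho(b^-1) = [[4, 3], [-7, -5]]  ->  [[-16, -11], [-13, -9]]
... * rho(c) = [[10, 23], [33, 76]]  ->  [[-523, -1204], [-427, -983]]
... * rho(a^-1) = [[3, -4], [-2, 3]]  ->  [[839, -1520], [685, -1241]]
... * rho(c) = [[10, 23], [33, 76]]  ->  [[-41770, -96223], [-34103, -78561]]
... * rho(b) = [[-5, -3], [7, 4]]  ->  [[-464711, -259582], [-379412, -211935]]
... * rho(a) = [[3, 4], [2, 3]]  ->  [[-1913297, -2637590], [-1562106, -2153453]]
... * rho(a) = [[3, 4], [2, 3]]  ->  [[-11015071, -15565958], [-8993224, -12708783]]
... * rho(a) = [[3, 4], [2, 3]]  ->  [[-64177129, -90758158], [-52397238, -74099245]]
... * rho(b) = [[-5, -3], [7, 4]]  ->  [[-314421461, -170501245], [-256708525, -139205266]]
tr = -314421461 + -139205266 = -453626727

-453626727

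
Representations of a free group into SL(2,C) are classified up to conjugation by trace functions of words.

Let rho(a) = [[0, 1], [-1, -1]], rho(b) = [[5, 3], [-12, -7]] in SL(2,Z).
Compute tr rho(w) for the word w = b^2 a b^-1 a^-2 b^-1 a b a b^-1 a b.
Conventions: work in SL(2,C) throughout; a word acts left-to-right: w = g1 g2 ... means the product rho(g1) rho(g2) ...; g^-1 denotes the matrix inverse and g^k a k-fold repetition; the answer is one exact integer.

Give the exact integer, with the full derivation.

rho(b) = [[5, 3], [-12, -7]]
... * rho(b) = [[5, 3], [-12, -7]]  ->  [[-11, -6], [24, 13]]
... * rho(a) = [[0, 1], [-1, -1]]  ->  [[6, -5], [-13, 11]]
... * rho(b^-1) = [[-7, -3], [12, 5]]  ->  [[-102, -43], [223, 94]]
... * rho(a^-1) = [[-1, -1], [1, 0]]  ->  [[59, 102], [-129, -223]]
... * rho(a^-1) = [[-1, -1], [1, 0]]  ->  [[43, -59], [-94, 129]]
... * rho(b^-1) = [[-7, -3], [12, 5]]  ->  [[-1009, -424], [2206, 927]]
... * rho(a) = [[0, 1], [-1, -1]]  ->  [[424, -585], [-927, 1279]]
... * rho(b) = [[5, 3], [-12, -7]]  ->  [[9140, 5367], [-19983, -11734]]
... * rho(a) = [[0, 1], [-1, -1]]  ->  [[-5367, 3773], [11734, -8249]]
... * rho(b^-1) = [[-7, -3], [12, 5]]  ->  [[82845, 34966], [-181126, -76447]]
... * rho(a) = [[0, 1], [-1, -1]]  ->  [[-34966, 47879], [76447, -104679]]
... * rho(b) = [[5, 3], [-12, -7]]  ->  [[-749378, -440051], [1638383, 962094]]
tr = -749378 + 962094 = 212716

212716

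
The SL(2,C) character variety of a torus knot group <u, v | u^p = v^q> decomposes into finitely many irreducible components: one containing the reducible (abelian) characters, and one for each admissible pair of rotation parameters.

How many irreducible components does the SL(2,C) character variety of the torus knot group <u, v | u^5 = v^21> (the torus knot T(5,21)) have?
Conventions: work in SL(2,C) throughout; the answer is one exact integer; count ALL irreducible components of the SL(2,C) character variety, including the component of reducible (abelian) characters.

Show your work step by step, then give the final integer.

41

Gamma = < u, v | u^5 = v^21 > (torus knot T(5,21)); the central element u^5 = v^21 acts as +I or -I in any irreducible SL(2,C) representation.
On an irreducible component, tr(u) is locked at 2*cos(pi*alpha/5) for some alpha in 1..4, and tr(v) at 2*cos(pi*beta/21) for some beta in 1..20.
The two central values (-1)^alpha I and (-1)^beta I must be the same matrix, so alpha and beta share a parity.
count pairs: odd alpha (2 choices) x odd beta (10), plus even alpha (2) x even beta (10): 2*10 + 2*10 = 40.
components with irreducible characters: 40; plus the single component of reducible (abelian) characters: total 41.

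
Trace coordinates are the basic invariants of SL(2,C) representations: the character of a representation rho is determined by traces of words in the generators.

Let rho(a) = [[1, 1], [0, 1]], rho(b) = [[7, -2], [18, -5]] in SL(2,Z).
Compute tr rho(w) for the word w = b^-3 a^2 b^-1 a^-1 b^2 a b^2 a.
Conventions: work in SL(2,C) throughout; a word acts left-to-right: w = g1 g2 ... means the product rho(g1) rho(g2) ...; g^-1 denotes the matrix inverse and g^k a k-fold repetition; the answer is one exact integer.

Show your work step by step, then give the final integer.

-2660038

rho(b^-1) = [[-5, 2], [-18, 7]]
... * rho(b^-1) = [[-5, 2], [-18, 7]]  ->  [[-11, 4], [-36, 13]]
... * rho(b^-1) = [[-5, 2], [-18, 7]]  ->  [[-17, 6], [-54, 19]]
... * rho(a) = [[1, 1], [0, 1]]  ->  [[-17, -11], [-54, -35]]
... * rho(a) = [[1, 1], [0, 1]]  ->  [[-17, -28], [-54, -89]]
... * rho(b^-1) = [[-5, 2], [-18, 7]]  ->  [[589, -230], [1872, -731]]
... * rho(a^-1) = [[1, -1], [0, 1]]  ->  [[589, -819], [1872, -2603]]
... * rho(b) = [[7, -2], [18, -5]]  ->  [[-10619, 2917], [-33750, 9271]]
... * rho(b) = [[7, -2], [18, -5]]  ->  [[-21827, 6653], [-69372, 21145]]
... * rho(a) = [[1, 1], [0, 1]]  ->  [[-21827, -15174], [-69372, -48227]]
... * rho(b) = [[7, -2], [18, -5]]  ->  [[-425921, 119524], [-1353690, 379879]]
... * rho(b) = [[7, -2], [18, -5]]  ->  [[-830015, 254222], [-2638008, 807985]]
... * rho(a) = [[1, 1], [0, 1]]  ->  [[-830015, -575793], [-2638008, -1830023]]
tr = -830015 + -1830023 = -2660038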